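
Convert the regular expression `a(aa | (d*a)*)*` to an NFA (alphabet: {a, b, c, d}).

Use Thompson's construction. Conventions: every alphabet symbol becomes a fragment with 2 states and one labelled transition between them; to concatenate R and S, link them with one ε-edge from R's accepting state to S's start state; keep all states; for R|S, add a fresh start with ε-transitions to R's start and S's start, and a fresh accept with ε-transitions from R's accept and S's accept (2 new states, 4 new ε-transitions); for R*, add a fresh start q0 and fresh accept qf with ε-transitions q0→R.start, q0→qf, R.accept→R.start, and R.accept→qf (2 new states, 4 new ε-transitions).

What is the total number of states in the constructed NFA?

Building bottom-up:
Each of the 5 symbol leaves contributes a 2-state fragment.
  aa — 4 states
  d* — 4 states
  d*a — 6 states
  (d*a)* — 8 states
  aa | (d*a)* — 14 states
  (aa | (d*a)*)* — 16 states
  a(aa | (d*a)*)* — 18 states

18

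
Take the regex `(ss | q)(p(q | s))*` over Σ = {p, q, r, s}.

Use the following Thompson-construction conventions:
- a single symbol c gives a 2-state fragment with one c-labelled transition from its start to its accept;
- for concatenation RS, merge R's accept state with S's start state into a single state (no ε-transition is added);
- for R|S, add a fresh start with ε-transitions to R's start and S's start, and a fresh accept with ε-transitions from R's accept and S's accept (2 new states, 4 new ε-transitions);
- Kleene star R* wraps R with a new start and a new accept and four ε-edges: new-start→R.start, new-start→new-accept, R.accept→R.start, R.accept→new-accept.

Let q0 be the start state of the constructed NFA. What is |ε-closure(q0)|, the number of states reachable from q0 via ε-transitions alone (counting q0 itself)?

3

Let C(F) = |ε-closure(F.start)| within fragment F, and note whether F accepts ε. Symbol fragments have C = 1 and do not accept ε. Then:
  ss — same as the first factor's closure: C = 1
  ss | q — C = 1 + 1 + 1 = 3 (the new accept is not ε-reachable since no branch accepts ε)
  q | s — new start ε-reaches every alternative's start; none of them accept ε, so the new accept is not reached: C = 1 + 1 + 1 = 3
  p(q | s) — same as the first factor's closure: C = 1
  (p(q | s))* — the star's fresh start ε-reaches both the body's start and the fresh accept: C = 2 + 1 = 3
  (ss | q)(p(q | s))* — C equals the left operand's closure size = 3 (its accept is not ε-reachable, so the closure stops there)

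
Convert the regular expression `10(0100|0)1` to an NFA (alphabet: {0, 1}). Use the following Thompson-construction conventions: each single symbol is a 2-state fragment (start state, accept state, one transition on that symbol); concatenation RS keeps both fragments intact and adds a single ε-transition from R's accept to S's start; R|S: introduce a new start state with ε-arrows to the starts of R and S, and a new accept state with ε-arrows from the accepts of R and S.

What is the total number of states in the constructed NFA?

Bottom-up over the parse tree:
Each of the 8 symbol leaves contributes a 2-state fragment.
  0100 = 8 states
  0100|0 = 12 states
  10(0100|0)1 = 18 states

18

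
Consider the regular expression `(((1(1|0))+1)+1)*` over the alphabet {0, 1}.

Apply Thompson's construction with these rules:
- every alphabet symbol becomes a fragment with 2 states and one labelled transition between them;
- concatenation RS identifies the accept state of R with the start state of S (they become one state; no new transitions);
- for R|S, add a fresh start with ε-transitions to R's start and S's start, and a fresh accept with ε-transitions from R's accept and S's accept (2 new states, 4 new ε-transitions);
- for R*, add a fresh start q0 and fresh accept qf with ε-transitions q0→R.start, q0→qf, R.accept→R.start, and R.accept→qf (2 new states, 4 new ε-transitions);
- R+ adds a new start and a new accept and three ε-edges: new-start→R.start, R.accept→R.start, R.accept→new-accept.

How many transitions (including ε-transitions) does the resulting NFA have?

19

Recursing over subexpressions:
Each of the 5 symbol leaves contributes 1 transition (1 symbol, 0 ε).
  1|0 = 6 transitions (2 symbol, 4 ε)
  1(1|0) = 7 transitions (3 symbol, 4 ε)
  (1(1|0))+ = 10 transitions (3 symbol, 7 ε)
  (1(1|0))+1 = 11 transitions (4 symbol, 7 ε)
  ((1(1|0))+1)+ = 14 transitions (4 symbol, 10 ε)
  ((1(1|0))+1)+1 = 15 transitions (5 symbol, 10 ε)
  (((1(1|0))+1)+1)* = 19 transitions (5 symbol, 14 ε)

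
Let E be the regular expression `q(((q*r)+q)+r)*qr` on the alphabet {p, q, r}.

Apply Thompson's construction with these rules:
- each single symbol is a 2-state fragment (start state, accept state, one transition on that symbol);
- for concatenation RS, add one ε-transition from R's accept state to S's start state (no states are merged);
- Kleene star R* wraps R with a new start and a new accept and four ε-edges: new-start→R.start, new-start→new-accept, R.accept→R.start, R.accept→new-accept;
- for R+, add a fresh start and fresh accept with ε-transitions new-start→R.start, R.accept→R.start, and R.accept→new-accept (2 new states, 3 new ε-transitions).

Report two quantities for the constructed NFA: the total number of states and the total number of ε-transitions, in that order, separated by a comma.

Bottom-up over the parse tree:
Each of the 7 symbol leaves contributes 2 states and 0 ε-transitions.
  q* → 4 states, 4 ε-transitions
  q*r → 6 states, 5 ε-transitions
  (q*r)+ → 8 states, 8 ε-transitions
  (q*r)+q → 10 states, 9 ε-transitions
  ((q*r)+q)+ → 12 states, 12 ε-transitions
  ((q*r)+q)+r → 14 states, 13 ε-transitions
  (((q*r)+q)+r)* → 16 states, 17 ε-transitions
  q(((q*r)+q)+r)*qr → 22 states, 20 ε-transitions

22, 20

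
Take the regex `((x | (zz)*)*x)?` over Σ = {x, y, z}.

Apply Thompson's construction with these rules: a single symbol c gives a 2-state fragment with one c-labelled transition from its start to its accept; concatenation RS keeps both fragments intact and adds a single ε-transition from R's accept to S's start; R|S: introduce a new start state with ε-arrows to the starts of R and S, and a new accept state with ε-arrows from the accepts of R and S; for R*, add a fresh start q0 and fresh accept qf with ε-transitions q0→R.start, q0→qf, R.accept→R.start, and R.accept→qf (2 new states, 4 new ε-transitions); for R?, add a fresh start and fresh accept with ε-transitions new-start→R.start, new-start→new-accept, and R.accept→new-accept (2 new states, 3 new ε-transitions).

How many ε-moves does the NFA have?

By structural recursion:
Each of the 4 symbol leaves contributes 0 ε-transitions.
  zz — 1 ε-transition
  (zz)* — 5 ε-transitions
  x | (zz)* — 9 ε-transitions
  (x | (zz)*)* — 13 ε-transitions
  (x | (zz)*)*x — 14 ε-transitions
  ((x | (zz)*)*x)? — 17 ε-transitions

17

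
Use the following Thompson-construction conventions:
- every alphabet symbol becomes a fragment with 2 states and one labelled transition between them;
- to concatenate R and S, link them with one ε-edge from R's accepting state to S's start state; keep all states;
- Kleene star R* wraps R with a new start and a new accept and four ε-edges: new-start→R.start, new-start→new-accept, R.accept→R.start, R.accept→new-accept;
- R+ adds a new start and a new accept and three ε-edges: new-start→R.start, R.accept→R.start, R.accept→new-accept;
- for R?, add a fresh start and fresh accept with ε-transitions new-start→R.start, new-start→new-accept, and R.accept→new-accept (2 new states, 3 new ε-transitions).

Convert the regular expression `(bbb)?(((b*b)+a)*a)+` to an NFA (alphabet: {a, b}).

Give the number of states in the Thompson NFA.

24

Per subexpression:
Each of the 7 symbol leaves contributes a 2-state fragment.
  bbb = 6 states
  (bbb)? = 8 states
  b* = 4 states
  b*b = 6 states
  (b*b)+ = 8 states
  (b*b)+a = 10 states
  ((b*b)+a)* = 12 states
  ((b*b)+a)*a = 14 states
  (((b*b)+a)*a)+ = 16 states
  (bbb)?(((b*b)+a)*a)+ = 24 states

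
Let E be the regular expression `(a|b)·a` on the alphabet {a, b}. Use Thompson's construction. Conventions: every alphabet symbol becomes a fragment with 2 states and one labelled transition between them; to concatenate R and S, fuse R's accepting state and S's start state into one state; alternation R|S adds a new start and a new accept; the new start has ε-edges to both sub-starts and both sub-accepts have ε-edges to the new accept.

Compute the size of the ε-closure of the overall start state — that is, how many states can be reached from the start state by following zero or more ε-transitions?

3

Work bottom-up. For each fragment F, track |ε-closure(F.start)| and whether F's accept lies in that closure (i.e. whether F accepts ε). A single-symbol fragment has closure size 1 and does not accept ε.
  a|b — new start ε-reaches every alternative's start; none of them accept ε, so the new accept is not reached: C = 1 + 1 + 1 = 3
  (a|b)·a — C equals the left operand's closure size = 3 (its accept is not ε-reachable, so the closure stops there)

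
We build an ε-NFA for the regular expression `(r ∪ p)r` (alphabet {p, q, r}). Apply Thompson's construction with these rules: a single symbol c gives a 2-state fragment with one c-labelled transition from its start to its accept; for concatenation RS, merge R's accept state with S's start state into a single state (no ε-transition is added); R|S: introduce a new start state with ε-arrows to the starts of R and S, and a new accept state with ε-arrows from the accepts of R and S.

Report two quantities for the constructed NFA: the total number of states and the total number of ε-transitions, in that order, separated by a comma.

7, 4

Building bottom-up:
Each of the 3 symbol leaves contributes 2 states and 0 ε-transitions.
  r ∪ p = 6 states, 4 ε-transitions
  (r ∪ p)r = 7 states, 4 ε-transitions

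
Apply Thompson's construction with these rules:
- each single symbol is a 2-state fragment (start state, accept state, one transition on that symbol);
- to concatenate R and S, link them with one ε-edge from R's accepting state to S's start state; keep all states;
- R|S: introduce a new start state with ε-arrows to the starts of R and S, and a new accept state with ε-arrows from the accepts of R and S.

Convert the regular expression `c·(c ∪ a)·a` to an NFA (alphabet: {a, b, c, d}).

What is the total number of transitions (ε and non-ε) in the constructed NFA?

10

Bottom-up over the parse tree:
Each of the 4 symbol leaves contributes 1 transition (1 symbol, 0 ε).
  c ∪ a — 6 transitions (2 symbol, 4 ε)
  c·(c ∪ a)·a — 10 transitions (4 symbol, 6 ε)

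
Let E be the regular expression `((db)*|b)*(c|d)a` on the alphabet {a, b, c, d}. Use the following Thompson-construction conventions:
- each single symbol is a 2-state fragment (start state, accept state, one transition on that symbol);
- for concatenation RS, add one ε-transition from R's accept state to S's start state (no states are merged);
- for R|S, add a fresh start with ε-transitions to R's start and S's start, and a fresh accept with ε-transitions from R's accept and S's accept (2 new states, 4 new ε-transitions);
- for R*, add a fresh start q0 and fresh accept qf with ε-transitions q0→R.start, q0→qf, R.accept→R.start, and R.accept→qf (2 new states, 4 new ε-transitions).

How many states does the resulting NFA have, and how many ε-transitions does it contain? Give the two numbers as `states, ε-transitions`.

Per subexpression:
Each of the 6 symbol leaves contributes 2 states and 0 ε-transitions.
  db : 4 states, 1 ε-transition
  (db)* : 6 states, 5 ε-transitions
  (db)*|b : 10 states, 9 ε-transitions
  ((db)*|b)* : 12 states, 13 ε-transitions
  c|d : 6 states, 4 ε-transitions
  ((db)*|b)*(c|d)a : 20 states, 19 ε-transitions

20, 19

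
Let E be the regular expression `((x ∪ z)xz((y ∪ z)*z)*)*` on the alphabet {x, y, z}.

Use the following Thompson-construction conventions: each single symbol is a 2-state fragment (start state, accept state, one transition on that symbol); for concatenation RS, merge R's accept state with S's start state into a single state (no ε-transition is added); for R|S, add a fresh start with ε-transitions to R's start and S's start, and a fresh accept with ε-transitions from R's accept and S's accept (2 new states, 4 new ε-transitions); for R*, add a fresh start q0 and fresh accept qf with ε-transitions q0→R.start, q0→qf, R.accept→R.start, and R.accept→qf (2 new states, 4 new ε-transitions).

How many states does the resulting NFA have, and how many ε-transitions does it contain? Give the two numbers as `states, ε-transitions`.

20, 20

Per subexpression:
Each of the 7 symbol leaves contributes 2 states and 0 ε-transitions.
  x ∪ z — 6 states, 4 ε-transitions
  y ∪ z — 6 states, 4 ε-transitions
  (y ∪ z)* — 8 states, 8 ε-transitions
  (y ∪ z)*z — 9 states, 8 ε-transitions
  ((y ∪ z)*z)* — 11 states, 12 ε-transitions
  (x ∪ z)xz((y ∪ z)*z)* — 18 states, 16 ε-transitions
  ((x ∪ z)xz((y ∪ z)*z)*)* — 20 states, 20 ε-transitions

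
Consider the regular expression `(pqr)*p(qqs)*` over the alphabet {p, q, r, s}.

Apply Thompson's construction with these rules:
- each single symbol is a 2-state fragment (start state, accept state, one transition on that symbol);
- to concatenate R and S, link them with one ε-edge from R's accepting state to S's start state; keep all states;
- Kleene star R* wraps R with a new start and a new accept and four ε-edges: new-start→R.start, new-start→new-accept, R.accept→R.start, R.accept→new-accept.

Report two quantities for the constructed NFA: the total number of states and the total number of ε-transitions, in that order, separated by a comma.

18, 14

Bottom-up over the parse tree:
Each of the 7 symbol leaves contributes 2 states and 0 ε-transitions.
  pqr — 6 states, 2 ε-transitions
  (pqr)* — 8 states, 6 ε-transitions
  qqs — 6 states, 2 ε-transitions
  (qqs)* — 8 states, 6 ε-transitions
  (pqr)*p(qqs)* — 18 states, 14 ε-transitions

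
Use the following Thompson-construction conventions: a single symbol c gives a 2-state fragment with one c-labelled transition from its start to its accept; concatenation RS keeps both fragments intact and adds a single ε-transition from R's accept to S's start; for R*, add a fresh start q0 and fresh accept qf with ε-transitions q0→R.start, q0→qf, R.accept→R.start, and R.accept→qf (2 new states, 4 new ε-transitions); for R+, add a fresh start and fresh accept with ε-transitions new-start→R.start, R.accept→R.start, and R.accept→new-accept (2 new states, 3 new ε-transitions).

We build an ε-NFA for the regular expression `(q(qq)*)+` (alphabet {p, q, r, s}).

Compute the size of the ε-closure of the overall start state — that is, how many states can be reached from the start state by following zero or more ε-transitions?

Compute the ε-closure size of each fragment's start state recursively; a symbol fragment's start has no outgoing ε-edge, so its closure is just itself (size 1).
  qq → same as the first factor's closure: C = 1
  (qq)* → new start has ε-edges to the inner start and to the new accept, so C = 2 + 1 = 3
  q(qq)* → same as the first factor's closure: C = 1
  (q(qq)*)+ → new start ε-reaches only the body's start; the new accept needs a symbol first: C = 1 + 1 = 2

2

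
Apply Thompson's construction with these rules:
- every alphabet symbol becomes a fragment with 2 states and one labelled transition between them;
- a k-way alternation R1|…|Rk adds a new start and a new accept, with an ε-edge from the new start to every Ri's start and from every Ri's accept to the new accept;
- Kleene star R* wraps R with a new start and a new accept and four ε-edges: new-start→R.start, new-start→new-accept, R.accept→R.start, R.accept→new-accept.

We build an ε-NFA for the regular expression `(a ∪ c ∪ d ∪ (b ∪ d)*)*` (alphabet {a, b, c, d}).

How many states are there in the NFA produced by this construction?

18

Per subexpression:
Each of the 5 symbol leaves contributes a 2-state fragment.
  b ∪ d = 6 states
  (b ∪ d)* = 8 states
  a ∪ c ∪ d ∪ (b ∪ d)* = 16 states
  (a ∪ c ∪ d ∪ (b ∪ d)*)* = 18 states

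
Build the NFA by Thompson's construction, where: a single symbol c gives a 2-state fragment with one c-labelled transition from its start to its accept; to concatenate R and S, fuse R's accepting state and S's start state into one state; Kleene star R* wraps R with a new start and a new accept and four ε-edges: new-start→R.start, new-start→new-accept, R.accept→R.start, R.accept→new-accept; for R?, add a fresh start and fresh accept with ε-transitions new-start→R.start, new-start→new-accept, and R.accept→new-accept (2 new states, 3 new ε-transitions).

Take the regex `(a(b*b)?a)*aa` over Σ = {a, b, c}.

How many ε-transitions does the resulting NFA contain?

11

Recursing over subexpressions:
Each of the 6 symbol leaves contributes 0 ε-transitions.
  b* = 4 ε-transitions
  b*b = 4 ε-transitions
  (b*b)? = 7 ε-transitions
  a(b*b)?a = 7 ε-transitions
  (a(b*b)?a)* = 11 ε-transitions
  (a(b*b)?a)*aa = 11 ε-transitions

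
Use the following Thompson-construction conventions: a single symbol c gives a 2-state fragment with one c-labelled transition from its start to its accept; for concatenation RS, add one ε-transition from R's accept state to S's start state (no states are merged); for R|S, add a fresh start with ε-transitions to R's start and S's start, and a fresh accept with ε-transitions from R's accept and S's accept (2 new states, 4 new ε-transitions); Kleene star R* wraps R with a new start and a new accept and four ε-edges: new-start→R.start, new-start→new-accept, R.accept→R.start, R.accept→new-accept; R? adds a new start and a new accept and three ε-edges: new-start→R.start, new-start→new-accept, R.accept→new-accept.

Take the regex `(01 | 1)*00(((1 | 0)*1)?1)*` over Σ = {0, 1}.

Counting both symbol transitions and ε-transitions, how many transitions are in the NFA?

Bottom-up over the parse tree:
Each of the 9 symbol leaves contributes 1 transition (1 symbol, 0 ε).
  01 = 3 transitions (2 symbol, 1 ε)
  01 | 1 = 8 transitions (3 symbol, 5 ε)
  (01 | 1)* = 12 transitions (3 symbol, 9 ε)
  1 | 0 = 6 transitions (2 symbol, 4 ε)
  (1 | 0)* = 10 transitions (2 symbol, 8 ε)
  (1 | 0)*1 = 12 transitions (3 symbol, 9 ε)
  ((1 | 0)*1)? = 15 transitions (3 symbol, 12 ε)
  ((1 | 0)*1)?1 = 17 transitions (4 symbol, 13 ε)
  (((1 | 0)*1)?1)* = 21 transitions (4 symbol, 17 ε)
  (01 | 1)*00(((1 | 0)*1)?1)* = 38 transitions (9 symbol, 29 ε)

38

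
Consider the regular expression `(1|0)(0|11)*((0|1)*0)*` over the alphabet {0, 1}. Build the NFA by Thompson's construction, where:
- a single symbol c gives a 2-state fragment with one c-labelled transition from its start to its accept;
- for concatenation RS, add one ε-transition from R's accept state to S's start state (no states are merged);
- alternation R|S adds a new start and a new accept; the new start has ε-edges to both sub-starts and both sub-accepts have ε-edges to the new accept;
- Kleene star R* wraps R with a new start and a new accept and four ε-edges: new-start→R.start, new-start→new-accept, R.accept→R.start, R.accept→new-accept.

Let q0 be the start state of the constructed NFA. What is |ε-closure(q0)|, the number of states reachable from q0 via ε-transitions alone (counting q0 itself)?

3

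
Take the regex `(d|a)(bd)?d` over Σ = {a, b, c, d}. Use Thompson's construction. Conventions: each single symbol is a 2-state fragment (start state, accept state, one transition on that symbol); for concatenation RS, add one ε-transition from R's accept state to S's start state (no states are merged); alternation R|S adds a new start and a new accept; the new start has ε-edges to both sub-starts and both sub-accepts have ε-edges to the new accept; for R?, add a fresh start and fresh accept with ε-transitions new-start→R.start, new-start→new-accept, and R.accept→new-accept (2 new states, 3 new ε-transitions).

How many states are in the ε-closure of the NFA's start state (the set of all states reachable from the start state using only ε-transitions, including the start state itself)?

Compute the ε-closure size of each fragment's start state recursively; a symbol fragment's start has no outgoing ε-edge, so its closure is just itself (size 1).
  d|a : new start ε-reaches every alternative's start; none of them accept ε, so the new accept is not reached: |ε-closure| = 1 + 1 + 1 = 3
  bd : same as the first factor's closure: |ε-closure| = 1
  (bd)? : new start has ε-edges to the inner start and to the new accept, so |ε-closure| = 2 + 1 = 3
  (d|a)(bd)?d : same as the first factor's closure: |ε-closure| = 3

3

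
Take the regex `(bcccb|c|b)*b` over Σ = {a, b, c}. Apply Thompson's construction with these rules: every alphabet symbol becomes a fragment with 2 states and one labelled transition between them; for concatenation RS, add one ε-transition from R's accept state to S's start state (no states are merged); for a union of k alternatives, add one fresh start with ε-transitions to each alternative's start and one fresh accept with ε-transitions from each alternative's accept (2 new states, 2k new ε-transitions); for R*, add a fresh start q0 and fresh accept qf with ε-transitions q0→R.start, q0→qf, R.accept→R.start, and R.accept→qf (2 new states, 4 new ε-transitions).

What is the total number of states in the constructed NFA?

20

Per subexpression:
Each of the 8 symbol leaves contributes a 2-state fragment.
  bcccb = 10 states
  bcccb|c|b = 16 states
  (bcccb|c|b)* = 18 states
  (bcccb|c|b)*b = 20 states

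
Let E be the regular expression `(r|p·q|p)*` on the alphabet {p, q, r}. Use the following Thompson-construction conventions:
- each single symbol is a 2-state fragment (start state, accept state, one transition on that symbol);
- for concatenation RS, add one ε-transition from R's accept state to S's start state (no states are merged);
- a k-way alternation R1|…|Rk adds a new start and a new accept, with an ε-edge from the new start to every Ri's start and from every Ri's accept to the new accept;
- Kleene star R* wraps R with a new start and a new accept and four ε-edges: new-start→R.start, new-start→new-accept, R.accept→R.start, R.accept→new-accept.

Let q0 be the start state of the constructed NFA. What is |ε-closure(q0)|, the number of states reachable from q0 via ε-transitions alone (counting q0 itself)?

6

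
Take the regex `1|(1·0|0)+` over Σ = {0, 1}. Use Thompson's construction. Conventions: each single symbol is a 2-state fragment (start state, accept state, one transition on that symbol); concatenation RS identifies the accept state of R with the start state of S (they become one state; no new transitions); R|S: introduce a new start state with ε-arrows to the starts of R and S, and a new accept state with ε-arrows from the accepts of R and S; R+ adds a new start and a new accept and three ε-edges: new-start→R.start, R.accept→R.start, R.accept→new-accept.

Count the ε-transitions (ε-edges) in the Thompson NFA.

Building bottom-up:
Each of the 4 symbol leaves contributes 0 ε-transitions.
  1·0 → 0 ε-transitions
  1·0|0 → 4 ε-transitions
  (1·0|0)+ → 7 ε-transitions
  1|(1·0|0)+ → 11 ε-transitions

11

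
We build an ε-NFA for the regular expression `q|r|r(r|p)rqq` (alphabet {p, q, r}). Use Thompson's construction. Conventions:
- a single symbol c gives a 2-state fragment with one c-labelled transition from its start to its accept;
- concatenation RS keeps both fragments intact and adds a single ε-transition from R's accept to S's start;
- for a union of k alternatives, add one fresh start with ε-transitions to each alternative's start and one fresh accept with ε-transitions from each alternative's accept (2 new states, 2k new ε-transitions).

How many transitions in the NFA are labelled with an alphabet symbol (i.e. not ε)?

8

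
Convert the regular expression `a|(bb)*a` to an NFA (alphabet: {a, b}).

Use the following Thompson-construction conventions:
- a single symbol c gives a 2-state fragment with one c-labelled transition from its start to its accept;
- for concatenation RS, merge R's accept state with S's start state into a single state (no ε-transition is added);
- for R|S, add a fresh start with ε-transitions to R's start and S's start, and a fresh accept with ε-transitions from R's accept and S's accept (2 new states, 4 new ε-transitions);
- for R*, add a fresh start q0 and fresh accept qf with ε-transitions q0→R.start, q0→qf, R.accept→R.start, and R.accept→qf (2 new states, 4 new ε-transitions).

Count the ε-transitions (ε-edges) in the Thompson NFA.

By structural recursion:
Each of the 4 symbol leaves contributes 0 ε-transitions.
  bb → 0 ε-transitions
  (bb)* → 4 ε-transitions
  (bb)*a → 4 ε-transitions
  a|(bb)*a → 8 ε-transitions

8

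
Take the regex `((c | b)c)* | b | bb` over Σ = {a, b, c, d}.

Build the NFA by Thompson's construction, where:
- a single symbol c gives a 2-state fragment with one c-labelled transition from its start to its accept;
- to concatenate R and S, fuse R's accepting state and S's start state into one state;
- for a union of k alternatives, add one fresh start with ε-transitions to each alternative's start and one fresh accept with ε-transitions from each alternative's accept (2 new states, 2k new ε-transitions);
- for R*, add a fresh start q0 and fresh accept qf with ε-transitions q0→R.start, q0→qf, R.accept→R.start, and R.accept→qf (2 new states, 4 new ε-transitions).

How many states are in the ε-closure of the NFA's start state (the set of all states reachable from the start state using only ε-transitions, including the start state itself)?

Let C(F) = |ε-closure(F.start)| within fragment F, and note whether F accepts ε. Symbol fragments have C = 1 and do not accept ε. Then:
  c | b : |ε-closure| = 1 + 1 + 1 = 3 (the new accept is not ε-reachable since no branch accepts ε)
  (c | b)c : |ε-closure| equals the left operand's closure size = 3 (its accept is not ε-reachable, so the closure stops there)
  ((c | b)c)* : the star's fresh start ε-reaches both the body's start and the fresh accept: |ε-closure| = 2 + 3 = 5
  bb : same as the first factor's closure: |ε-closure| = 1
  ((c | b)c)* | b | bb : new start ε-reaches every alternative's start; at least one alternative accepts ε, so the union's new accept is reached too: |ε-closure| = 1 + 5 + 1 + 1 + 1 = 9

9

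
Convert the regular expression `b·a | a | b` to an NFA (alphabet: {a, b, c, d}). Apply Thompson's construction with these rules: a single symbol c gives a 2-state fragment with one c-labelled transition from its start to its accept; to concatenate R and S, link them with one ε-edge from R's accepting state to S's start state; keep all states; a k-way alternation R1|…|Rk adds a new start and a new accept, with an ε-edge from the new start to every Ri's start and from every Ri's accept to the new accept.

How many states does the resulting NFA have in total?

By structural recursion:
Each of the 4 symbol leaves contributes a 2-state fragment.
  b·a : 4 states
  b·a | a | b : 10 states

10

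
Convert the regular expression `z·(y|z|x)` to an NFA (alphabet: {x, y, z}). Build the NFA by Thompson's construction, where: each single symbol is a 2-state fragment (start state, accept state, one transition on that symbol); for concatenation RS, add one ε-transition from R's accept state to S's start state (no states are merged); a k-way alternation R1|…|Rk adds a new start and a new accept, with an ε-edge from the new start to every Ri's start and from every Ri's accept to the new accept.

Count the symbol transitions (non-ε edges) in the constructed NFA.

Building bottom-up:
Each of the 4 symbol leaves contributes exactly 1 symbol transition.
  y|z|x — 3 symbol transitions
  z·(y|z|x) — 4 symbol transitions

4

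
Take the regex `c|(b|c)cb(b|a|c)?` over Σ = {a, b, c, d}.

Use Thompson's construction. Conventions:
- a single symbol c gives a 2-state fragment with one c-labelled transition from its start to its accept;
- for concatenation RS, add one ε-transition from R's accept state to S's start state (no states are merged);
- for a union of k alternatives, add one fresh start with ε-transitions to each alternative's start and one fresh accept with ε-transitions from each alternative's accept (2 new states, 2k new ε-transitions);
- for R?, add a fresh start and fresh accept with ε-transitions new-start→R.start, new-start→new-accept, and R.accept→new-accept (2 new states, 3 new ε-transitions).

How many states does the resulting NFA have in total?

Building bottom-up:
Each of the 8 symbol leaves contributes a 2-state fragment.
  b|c : 6 states
  b|a|c : 8 states
  (b|a|c)? : 10 states
  (b|c)cb(b|a|c)? : 20 states
  c|(b|c)cb(b|a|c)? : 24 states

24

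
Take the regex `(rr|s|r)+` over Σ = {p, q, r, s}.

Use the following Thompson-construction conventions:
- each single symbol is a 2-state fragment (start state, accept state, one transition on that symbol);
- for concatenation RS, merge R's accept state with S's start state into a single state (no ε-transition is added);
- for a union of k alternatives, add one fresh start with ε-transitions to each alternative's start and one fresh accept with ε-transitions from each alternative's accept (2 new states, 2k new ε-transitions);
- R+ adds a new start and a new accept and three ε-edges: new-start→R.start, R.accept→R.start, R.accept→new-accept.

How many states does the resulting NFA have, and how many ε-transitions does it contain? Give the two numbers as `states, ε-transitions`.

11, 9

By structural recursion:
Each of the 4 symbol leaves contributes 2 states and 0 ε-transitions.
  rr : 3 states, 0 ε-transitions
  rr|s|r : 9 states, 6 ε-transitions
  (rr|s|r)+ : 11 states, 9 ε-transitions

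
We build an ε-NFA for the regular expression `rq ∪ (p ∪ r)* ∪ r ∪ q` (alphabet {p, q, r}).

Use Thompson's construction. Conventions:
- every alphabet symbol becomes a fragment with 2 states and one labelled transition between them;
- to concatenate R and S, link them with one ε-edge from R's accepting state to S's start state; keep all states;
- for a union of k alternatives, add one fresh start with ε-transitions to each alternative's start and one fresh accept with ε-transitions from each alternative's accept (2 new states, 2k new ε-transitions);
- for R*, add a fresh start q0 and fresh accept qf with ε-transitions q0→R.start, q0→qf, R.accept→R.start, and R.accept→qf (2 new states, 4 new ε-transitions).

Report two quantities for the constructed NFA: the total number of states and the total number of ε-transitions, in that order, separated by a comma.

18, 17

By structural recursion:
Each of the 6 symbol leaves contributes 2 states and 0 ε-transitions.
  rq : 4 states, 1 ε-transition
  p ∪ r : 6 states, 4 ε-transitions
  (p ∪ r)* : 8 states, 8 ε-transitions
  rq ∪ (p ∪ r)* ∪ r ∪ q : 18 states, 17 ε-transitions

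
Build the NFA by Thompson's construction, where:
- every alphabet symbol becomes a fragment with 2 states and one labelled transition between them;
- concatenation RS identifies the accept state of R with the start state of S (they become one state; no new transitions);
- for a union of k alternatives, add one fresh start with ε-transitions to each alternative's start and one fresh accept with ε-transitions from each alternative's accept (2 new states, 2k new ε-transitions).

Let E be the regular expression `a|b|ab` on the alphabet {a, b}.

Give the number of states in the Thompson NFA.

9

By structural recursion:
Each of the 4 symbol leaves contributes a 2-state fragment.
  ab : 3 states
  a|b|ab : 9 states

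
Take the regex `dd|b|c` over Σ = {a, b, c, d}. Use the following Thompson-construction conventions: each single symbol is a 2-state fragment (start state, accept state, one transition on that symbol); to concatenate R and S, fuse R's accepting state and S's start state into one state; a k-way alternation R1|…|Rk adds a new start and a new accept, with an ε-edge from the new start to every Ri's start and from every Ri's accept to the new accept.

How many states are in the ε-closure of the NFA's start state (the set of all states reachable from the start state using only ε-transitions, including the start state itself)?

Work bottom-up. For each fragment F, track |ε-closure(F.start)| and whether F's accept lies in that closure (i.e. whether F accepts ε). A single-symbol fragment has closure size 1 and does not accept ε.
  dd → C equals the left operand's closure size = 1 (its accept is not ε-reachable, so the closure stops there)
  dd|b|c → new start ε-reaches every alternative's start; none of them accept ε, so the new accept is not reached: C = 1 + 1 + 1 + 1 = 4

4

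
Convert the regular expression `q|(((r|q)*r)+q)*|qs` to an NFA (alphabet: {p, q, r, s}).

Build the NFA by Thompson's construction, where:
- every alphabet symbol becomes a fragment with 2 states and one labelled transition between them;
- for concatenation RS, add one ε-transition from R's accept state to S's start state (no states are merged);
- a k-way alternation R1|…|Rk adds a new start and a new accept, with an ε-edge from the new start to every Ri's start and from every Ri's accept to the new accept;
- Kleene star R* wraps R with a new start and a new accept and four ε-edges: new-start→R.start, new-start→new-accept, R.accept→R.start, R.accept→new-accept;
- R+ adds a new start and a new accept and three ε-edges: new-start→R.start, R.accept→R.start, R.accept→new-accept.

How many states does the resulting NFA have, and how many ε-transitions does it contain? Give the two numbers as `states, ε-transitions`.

24, 24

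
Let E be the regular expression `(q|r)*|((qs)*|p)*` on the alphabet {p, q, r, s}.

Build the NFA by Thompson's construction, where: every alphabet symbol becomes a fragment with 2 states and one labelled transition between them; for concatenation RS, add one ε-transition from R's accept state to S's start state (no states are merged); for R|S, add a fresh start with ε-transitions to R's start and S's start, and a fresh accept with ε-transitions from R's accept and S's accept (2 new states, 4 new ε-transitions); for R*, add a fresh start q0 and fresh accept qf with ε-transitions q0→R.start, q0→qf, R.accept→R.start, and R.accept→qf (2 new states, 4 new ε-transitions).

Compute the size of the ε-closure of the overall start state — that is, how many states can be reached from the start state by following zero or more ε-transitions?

Compute the ε-closure size of each fragment's start state recursively; a symbol fragment's start has no outgoing ε-edge, so its closure is just itself (size 1).
  q|r : new start ε-reaches every alternative's start; none of them accept ε, so the new accept is not reached: |ε-closure| = 1 + 1 + 1 = 3
  (q|r)* : the star's fresh start ε-reaches both the body's start and the fresh accept: |ε-closure| = 2 + 3 = 5
  qs : |ε-closure| equals the left operand's closure size = 1 (its accept is not ε-reachable, so the closure stops there)
  (qs)* : the star's fresh start ε-reaches both the body's start and the fresh accept: |ε-closure| = 2 + 1 = 3
  (qs)*|p : |ε-closure| = 1 (new start) + (3 + 1) + 1 (new accept, since some branch ε-reaches its own accept) = 6
  ((qs)*|p)* : the star's fresh start ε-reaches both the body's start and the fresh accept: |ε-closure| = 2 + 6 = 8
  (q|r)*|((qs)*|p)* : |ε-closure| = 1 (new start) + (5 + 8) + 1 (new accept, since some branch ε-reaches its own accept) = 15

15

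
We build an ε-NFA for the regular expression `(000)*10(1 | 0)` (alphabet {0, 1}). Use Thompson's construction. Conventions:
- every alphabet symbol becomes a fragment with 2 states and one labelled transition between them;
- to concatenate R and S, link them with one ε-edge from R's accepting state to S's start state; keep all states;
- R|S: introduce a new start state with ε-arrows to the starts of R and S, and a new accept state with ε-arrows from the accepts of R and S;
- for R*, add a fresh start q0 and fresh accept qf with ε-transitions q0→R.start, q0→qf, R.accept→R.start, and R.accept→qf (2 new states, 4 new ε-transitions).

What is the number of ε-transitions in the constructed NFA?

13

Recursing over subexpressions:
Each of the 7 symbol leaves contributes 0 ε-transitions.
  000 : 2 ε-transitions
  (000)* : 6 ε-transitions
  1 | 0 : 4 ε-transitions
  (000)*10(1 | 0) : 13 ε-transitions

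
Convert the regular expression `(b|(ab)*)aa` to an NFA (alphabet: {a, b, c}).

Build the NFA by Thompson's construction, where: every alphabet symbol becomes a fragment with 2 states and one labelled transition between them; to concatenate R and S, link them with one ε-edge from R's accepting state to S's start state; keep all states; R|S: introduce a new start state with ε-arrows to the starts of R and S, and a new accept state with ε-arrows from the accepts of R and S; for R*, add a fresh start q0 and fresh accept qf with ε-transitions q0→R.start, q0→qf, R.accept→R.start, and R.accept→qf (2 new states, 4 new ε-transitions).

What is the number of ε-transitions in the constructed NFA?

11

By structural recursion:
Each of the 5 symbol leaves contributes 0 ε-transitions.
  ab : 1 ε-transition
  (ab)* : 5 ε-transitions
  b|(ab)* : 9 ε-transitions
  (b|(ab)*)aa : 11 ε-transitions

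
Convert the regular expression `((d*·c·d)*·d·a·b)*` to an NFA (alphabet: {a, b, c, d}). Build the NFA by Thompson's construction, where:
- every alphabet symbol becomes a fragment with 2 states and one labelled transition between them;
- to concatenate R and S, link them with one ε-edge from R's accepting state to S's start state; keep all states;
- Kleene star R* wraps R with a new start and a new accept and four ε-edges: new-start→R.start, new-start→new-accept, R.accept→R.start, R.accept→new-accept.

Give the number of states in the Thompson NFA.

Bottom-up over the parse tree:
Each of the 6 symbol leaves contributes a 2-state fragment.
  d* → 4 states
  d*·c·d → 8 states
  (d*·c·d)* → 10 states
  (d*·c·d)*·d·a·b → 16 states
  ((d*·c·d)*·d·a·b)* → 18 states

18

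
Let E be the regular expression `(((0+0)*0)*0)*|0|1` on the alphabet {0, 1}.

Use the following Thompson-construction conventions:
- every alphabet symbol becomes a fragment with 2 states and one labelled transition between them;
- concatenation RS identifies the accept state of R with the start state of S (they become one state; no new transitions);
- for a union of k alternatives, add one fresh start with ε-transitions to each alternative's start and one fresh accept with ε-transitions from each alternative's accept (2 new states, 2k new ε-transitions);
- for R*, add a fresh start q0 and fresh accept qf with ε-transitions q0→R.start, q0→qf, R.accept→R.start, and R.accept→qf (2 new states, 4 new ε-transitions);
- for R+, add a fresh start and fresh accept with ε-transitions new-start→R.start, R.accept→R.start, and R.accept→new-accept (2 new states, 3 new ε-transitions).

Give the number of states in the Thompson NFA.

Building bottom-up:
Each of the 6 symbol leaves contributes a 2-state fragment.
  0+ — 4 states
  0+0 — 5 states
  (0+0)* — 7 states
  (0+0)*0 — 8 states
  ((0+0)*0)* — 10 states
  ((0+0)*0)*0 — 11 states
  (((0+0)*0)*0)* — 13 states
  (((0+0)*0)*0)*|0|1 — 19 states

19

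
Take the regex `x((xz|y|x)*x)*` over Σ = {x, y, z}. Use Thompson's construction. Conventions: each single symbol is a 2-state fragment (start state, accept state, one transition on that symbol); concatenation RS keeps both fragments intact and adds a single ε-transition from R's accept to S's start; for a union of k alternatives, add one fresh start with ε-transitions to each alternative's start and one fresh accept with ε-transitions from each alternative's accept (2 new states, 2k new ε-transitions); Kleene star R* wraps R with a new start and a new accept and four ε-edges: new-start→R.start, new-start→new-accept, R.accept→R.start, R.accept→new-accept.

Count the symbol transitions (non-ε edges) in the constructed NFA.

6

By structural recursion:
Each of the 6 symbol leaves contributes exactly 1 symbol transition.
  xz : 2 symbol transitions
  xz|y|x : 4 symbol transitions
  (xz|y|x)* : 4 symbol transitions
  (xz|y|x)*x : 5 symbol transitions
  ((xz|y|x)*x)* : 5 symbol transitions
  x((xz|y|x)*x)* : 6 symbol transitions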